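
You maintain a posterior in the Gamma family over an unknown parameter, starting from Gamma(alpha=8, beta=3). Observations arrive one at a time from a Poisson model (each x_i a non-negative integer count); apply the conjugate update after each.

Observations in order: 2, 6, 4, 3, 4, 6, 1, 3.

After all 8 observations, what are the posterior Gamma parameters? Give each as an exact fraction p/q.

obs 1: x=2 → posterior Gamma(10, 4)
obs 2: x=6 → posterior Gamma(16, 5)
obs 3: x=4 → posterior Gamma(20, 6)
obs 4: x=3 → posterior Gamma(23, 7)
obs 5: x=4 → posterior Gamma(27, 8)
obs 6: x=6 → posterior Gamma(33, 9)
obs 7: x=1 → posterior Gamma(34, 10)
obs 8: x=3 → posterior Gamma(37, 11)

alpha=37, beta=11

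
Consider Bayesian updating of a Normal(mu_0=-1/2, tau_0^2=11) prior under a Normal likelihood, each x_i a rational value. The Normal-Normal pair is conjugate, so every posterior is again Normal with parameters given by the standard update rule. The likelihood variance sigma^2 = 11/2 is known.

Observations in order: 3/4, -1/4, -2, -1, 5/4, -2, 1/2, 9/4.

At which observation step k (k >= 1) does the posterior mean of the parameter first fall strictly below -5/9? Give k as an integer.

k = 4

obs 1: x=3/4 → posterior Normal(1/3, 11/3)
obs 2: x=-1/4 → posterior Normal(1/10, 11/5)
obs 3: x=-2 → posterior Normal(-1/2, 11/7)
obs 4: x=-1 → posterior Normal(-11/18, 11/9)
obs 5: x=5/4 → posterior Normal(-3/11, 1)
obs 6: x=-2 → posterior Normal(-7/13, 11/13)
obs 7: x=1/2 → posterior Normal(-2/5, 11/15)
obs 8: x=9/4 → posterior Normal(-3/34, 11/17)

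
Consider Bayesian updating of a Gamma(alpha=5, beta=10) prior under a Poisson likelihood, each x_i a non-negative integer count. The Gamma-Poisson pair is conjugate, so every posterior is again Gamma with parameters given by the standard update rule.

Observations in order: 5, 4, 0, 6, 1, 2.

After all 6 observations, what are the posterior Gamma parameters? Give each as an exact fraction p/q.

obs 1: x=5 → posterior Gamma(10, 11)
obs 2: x=4 → posterior Gamma(14, 12)
obs 3: x=0 → posterior Gamma(14, 13)
obs 4: x=6 → posterior Gamma(20, 14)
obs 5: x=1 → posterior Gamma(21, 15)
obs 6: x=2 → posterior Gamma(23, 16)

alpha=23, beta=16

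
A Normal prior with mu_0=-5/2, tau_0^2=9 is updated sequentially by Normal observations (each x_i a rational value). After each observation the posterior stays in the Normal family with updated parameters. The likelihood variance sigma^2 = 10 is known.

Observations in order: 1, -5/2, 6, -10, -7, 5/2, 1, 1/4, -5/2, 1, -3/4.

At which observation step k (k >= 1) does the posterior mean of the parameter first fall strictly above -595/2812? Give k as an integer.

obs 1: x=1 → posterior Normal(-16/19, 90/19)
obs 2: x=-5/2 → posterior Normal(-11/8, 45/14)
obs 3: x=6 → posterior Normal(31/74, 90/37)
obs 4: x=-10 → posterior Normal(-149/92, 45/23)
obs 5: x=-7 → posterior Normal(-5/2, 18/11)
obs 6: x=5/2 → posterior Normal(-115/64, 45/32)
obs 7: x=1 → posterior Normal(-106/73, 90/73)
obs 8: x=1/4 → posterior Normal(-415/328, 45/41)
obs 9: x=-5/2 → posterior Normal(-505/364, 90/91)
obs 10: x=1 → posterior Normal(-469/400, 9/10)
obs 11: x=-3/4 → posterior Normal(-124/109, 90/109)

k = 3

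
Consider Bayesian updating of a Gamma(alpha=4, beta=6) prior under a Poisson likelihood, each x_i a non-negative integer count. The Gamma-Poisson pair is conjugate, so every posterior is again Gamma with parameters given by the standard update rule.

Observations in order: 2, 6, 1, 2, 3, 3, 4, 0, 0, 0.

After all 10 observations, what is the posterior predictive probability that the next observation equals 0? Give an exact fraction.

1267650600228229401496703205376/5770627412348402378939569991057

obs 1: x=2 → posterior Gamma(6, 7)
obs 2: x=6 → posterior Gamma(12, 8)
obs 3: x=1 → posterior Gamma(13, 9)
obs 4: x=2 → posterior Gamma(15, 10)
obs 5: x=3 → posterior Gamma(18, 11)
obs 6: x=3 → posterior Gamma(21, 12)
obs 7: x=4 → posterior Gamma(25, 13)
obs 8: x=0 → posterior Gamma(25, 14)
obs 9: x=0 → posterior Gamma(25, 15)
obs 10: x=0 → posterior Gamma(25, 16)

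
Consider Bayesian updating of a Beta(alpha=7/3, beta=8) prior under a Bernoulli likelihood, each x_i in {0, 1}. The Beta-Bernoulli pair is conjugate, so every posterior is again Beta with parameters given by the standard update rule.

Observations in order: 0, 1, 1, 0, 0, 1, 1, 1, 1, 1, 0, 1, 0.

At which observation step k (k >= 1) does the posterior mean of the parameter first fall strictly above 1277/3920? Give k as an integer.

k = 6

obs 1: x=0 → posterior Beta(7/3, 9)
obs 2: x=1 → posterior Beta(10/3, 9)
obs 3: x=1 → posterior Beta(13/3, 9)
obs 4: x=0 → posterior Beta(13/3, 10)
obs 5: x=0 → posterior Beta(13/3, 11)
obs 6: x=1 → posterior Beta(16/3, 11)
obs 7: x=1 → posterior Beta(19/3, 11)
obs 8: x=1 → posterior Beta(22/3, 11)
obs 9: x=1 → posterior Beta(25/3, 11)
obs 10: x=1 → posterior Beta(28/3, 11)
obs 11: x=0 → posterior Beta(28/3, 12)
obs 12: x=1 → posterior Beta(31/3, 12)
obs 13: x=0 → posterior Beta(31/3, 13)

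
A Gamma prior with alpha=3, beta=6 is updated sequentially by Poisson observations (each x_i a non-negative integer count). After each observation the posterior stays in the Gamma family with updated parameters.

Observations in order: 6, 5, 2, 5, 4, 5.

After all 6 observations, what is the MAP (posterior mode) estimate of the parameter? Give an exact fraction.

obs 1: x=6 → posterior Gamma(9, 7)
obs 2: x=5 → posterior Gamma(14, 8)
obs 3: x=2 → posterior Gamma(16, 9)
obs 4: x=5 → posterior Gamma(21, 10)
obs 5: x=4 → posterior Gamma(25, 11)
obs 6: x=5 → posterior Gamma(30, 12)

29/12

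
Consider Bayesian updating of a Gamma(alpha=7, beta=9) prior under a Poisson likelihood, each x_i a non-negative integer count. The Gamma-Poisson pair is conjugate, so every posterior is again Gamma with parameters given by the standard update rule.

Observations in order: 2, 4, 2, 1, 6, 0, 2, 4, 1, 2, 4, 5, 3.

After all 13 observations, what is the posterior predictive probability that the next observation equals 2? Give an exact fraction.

5012638803981771633672442544276018993850000979954650377617408/18956258430116202791319715713277227626159289499745290235663543

obs 1: x=2 → posterior Gamma(9, 10)
obs 2: x=4 → posterior Gamma(13, 11)
obs 3: x=2 → posterior Gamma(15, 12)
obs 4: x=1 → posterior Gamma(16, 13)
obs 5: x=6 → posterior Gamma(22, 14)
obs 6: x=0 → posterior Gamma(22, 15)
obs 7: x=2 → posterior Gamma(24, 16)
obs 8: x=4 → posterior Gamma(28, 17)
obs 9: x=1 → posterior Gamma(29, 18)
obs 10: x=2 → posterior Gamma(31, 19)
obs 11: x=4 → posterior Gamma(35, 20)
obs 12: x=5 → posterior Gamma(40, 21)
obs 13: x=3 → posterior Gamma(43, 22)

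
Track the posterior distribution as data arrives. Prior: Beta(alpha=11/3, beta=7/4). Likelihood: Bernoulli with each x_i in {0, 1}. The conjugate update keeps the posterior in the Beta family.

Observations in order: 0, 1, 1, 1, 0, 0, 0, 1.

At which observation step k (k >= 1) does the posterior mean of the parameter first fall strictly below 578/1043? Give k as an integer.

obs 1: x=0 → posterior Beta(11/3, 11/4)
obs 2: x=1 → posterior Beta(14/3, 11/4)
obs 3: x=1 → posterior Beta(17/3, 11/4)
obs 4: x=1 → posterior Beta(20/3, 11/4)
obs 5: x=0 → posterior Beta(20/3, 15/4)
obs 6: x=0 → posterior Beta(20/3, 19/4)
obs 7: x=0 → posterior Beta(20/3, 23/4)
obs 8: x=1 → posterior Beta(23/3, 23/4)

k = 7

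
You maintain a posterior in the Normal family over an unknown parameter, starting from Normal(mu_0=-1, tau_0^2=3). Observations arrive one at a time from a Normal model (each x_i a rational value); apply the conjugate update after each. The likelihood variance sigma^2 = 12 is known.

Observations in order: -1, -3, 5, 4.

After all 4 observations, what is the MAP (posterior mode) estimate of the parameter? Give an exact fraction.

obs 1: x=-1 → posterior Normal(-1, 12/5)
obs 2: x=-3 → posterior Normal(-4/3, 2)
obs 3: x=5 → posterior Normal(-3/7, 12/7)
obs 4: x=4 → posterior Normal(1/8, 3/2)

1/8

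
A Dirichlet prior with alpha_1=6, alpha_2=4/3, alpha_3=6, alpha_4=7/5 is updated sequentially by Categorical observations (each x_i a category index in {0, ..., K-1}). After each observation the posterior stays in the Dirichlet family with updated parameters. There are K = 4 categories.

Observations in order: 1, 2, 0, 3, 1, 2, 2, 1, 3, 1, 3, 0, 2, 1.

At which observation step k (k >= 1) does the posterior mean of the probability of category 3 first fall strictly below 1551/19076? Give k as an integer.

obs 1: x=1 → posterior Dirichlet(6, 7/3, 6, 7/5)
obs 2: x=2 → posterior Dirichlet(6, 7/3, 7, 7/5)
obs 3: x=0 → posterior Dirichlet(7, 7/3, 7, 7/5)
obs 4: x=3 → posterior Dirichlet(7, 7/3, 7, 12/5)
obs 5: x=1 → posterior Dirichlet(7, 10/3, 7, 12/5)
obs 6: x=2 → posterior Dirichlet(7, 10/3, 8, 12/5)
obs 7: x=2 → posterior Dirichlet(7, 10/3, 9, 12/5)
obs 8: x=1 → posterior Dirichlet(7, 13/3, 9, 12/5)
obs 9: x=3 → posterior Dirichlet(7, 13/3, 9, 17/5)
obs 10: x=1 → posterior Dirichlet(7, 16/3, 9, 17/5)
obs 11: x=3 → posterior Dirichlet(7, 16/3, 9, 22/5)
obs 12: x=0 → posterior Dirichlet(8, 16/3, 9, 22/5)
obs 13: x=2 → posterior Dirichlet(8, 16/3, 10, 22/5)
obs 14: x=1 → posterior Dirichlet(8, 19/3, 10, 22/5)

k = 3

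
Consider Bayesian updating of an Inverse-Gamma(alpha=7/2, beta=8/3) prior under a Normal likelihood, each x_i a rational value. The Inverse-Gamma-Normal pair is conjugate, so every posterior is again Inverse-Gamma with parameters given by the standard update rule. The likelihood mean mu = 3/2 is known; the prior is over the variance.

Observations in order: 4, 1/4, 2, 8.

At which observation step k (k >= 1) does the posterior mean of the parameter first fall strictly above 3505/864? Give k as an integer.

obs 1: x=4 → posterior Inverse-Gamma(4, 139/24)
obs 2: x=1/4 → posterior Inverse-Gamma(9/2, 631/96)
obs 3: x=2 → posterior Inverse-Gamma(5, 643/96)
obs 4: x=8 → posterior Inverse-Gamma(11/2, 2671/96)

k = 4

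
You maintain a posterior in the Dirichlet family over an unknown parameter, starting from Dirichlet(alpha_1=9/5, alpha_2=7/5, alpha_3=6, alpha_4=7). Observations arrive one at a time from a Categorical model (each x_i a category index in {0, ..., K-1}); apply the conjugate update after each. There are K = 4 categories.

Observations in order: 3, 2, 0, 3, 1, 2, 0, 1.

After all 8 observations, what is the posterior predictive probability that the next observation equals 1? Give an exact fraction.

17/121

obs 1: x=3 → posterior Dirichlet(9/5, 7/5, 6, 8)
obs 2: x=2 → posterior Dirichlet(9/5, 7/5, 7, 8)
obs 3: x=0 → posterior Dirichlet(14/5, 7/5, 7, 8)
obs 4: x=3 → posterior Dirichlet(14/5, 7/5, 7, 9)
obs 5: x=1 → posterior Dirichlet(14/5, 12/5, 7, 9)
obs 6: x=2 → posterior Dirichlet(14/5, 12/5, 8, 9)
obs 7: x=0 → posterior Dirichlet(19/5, 12/5, 8, 9)
obs 8: x=1 → posterior Dirichlet(19/5, 17/5, 8, 9)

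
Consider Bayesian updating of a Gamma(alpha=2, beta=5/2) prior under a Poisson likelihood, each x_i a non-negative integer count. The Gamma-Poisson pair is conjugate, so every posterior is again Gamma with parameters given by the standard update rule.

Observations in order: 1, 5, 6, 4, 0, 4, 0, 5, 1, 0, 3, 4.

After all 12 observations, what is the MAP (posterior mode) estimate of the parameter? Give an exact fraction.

obs 1: x=1 → posterior Gamma(3, 7/2)
obs 2: x=5 → posterior Gamma(8, 9/2)
obs 3: x=6 → posterior Gamma(14, 11/2)
obs 4: x=4 → posterior Gamma(18, 13/2)
obs 5: x=0 → posterior Gamma(18, 15/2)
obs 6: x=4 → posterior Gamma(22, 17/2)
obs 7: x=0 → posterior Gamma(22, 19/2)
obs 8: x=5 → posterior Gamma(27, 21/2)
obs 9: x=1 → posterior Gamma(28, 23/2)
obs 10: x=0 → posterior Gamma(28, 25/2)
obs 11: x=3 → posterior Gamma(31, 27/2)
obs 12: x=4 → posterior Gamma(35, 29/2)

68/29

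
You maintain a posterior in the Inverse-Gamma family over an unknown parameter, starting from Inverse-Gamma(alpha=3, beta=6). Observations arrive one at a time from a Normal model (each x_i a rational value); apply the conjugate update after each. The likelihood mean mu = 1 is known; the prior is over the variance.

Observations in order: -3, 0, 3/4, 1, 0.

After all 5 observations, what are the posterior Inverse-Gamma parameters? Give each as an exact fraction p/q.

obs 1: x=-3 → posterior Inverse-Gamma(7/2, 14)
obs 2: x=0 → posterior Inverse-Gamma(4, 29/2)
obs 3: x=3/4 → posterior Inverse-Gamma(9/2, 465/32)
obs 4: x=1 → posterior Inverse-Gamma(5, 465/32)
obs 5: x=0 → posterior Inverse-Gamma(11/2, 481/32)

alpha=11/2, beta=481/32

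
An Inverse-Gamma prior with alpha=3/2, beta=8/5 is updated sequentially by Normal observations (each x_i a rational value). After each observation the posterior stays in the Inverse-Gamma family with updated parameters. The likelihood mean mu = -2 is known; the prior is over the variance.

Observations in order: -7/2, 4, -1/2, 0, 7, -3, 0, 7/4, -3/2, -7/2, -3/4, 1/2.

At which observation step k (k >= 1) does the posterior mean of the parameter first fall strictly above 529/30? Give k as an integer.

k = 5

obs 1: x=-7/2 → posterior Inverse-Gamma(2, 109/40)
obs 2: x=4 → posterior Inverse-Gamma(5/2, 829/40)
obs 3: x=-1/2 → posterior Inverse-Gamma(3, 437/20)
obs 4: x=0 → posterior Inverse-Gamma(7/2, 477/20)
obs 5: x=7 → posterior Inverse-Gamma(4, 1287/20)
obs 6: x=-3 → posterior Inverse-Gamma(9/2, 1297/20)
obs 7: x=0 → posterior Inverse-Gamma(5, 1337/20)
obs 8: x=7/4 → posterior Inverse-Gamma(11/2, 11821/160)
obs 9: x=-3/2 → posterior Inverse-Gamma(6, 11841/160)
obs 10: x=-7/2 → posterior Inverse-Gamma(13/2, 12021/160)
obs 11: x=-3/4 → posterior Inverse-Gamma(7, 6073/80)
obs 12: x=1/2 → posterior Inverse-Gamma(15/2, 6323/80)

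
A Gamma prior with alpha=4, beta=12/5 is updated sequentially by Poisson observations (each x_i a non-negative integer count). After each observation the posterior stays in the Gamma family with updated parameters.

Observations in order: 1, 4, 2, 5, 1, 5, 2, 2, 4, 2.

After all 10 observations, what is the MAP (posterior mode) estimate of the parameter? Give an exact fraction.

5/2

obs 1: x=1 → posterior Gamma(5, 17/5)
obs 2: x=4 → posterior Gamma(9, 22/5)
obs 3: x=2 → posterior Gamma(11, 27/5)
obs 4: x=5 → posterior Gamma(16, 32/5)
obs 5: x=1 → posterior Gamma(17, 37/5)
obs 6: x=5 → posterior Gamma(22, 42/5)
obs 7: x=2 → posterior Gamma(24, 47/5)
obs 8: x=2 → posterior Gamma(26, 52/5)
obs 9: x=4 → posterior Gamma(30, 57/5)
obs 10: x=2 → posterior Gamma(32, 62/5)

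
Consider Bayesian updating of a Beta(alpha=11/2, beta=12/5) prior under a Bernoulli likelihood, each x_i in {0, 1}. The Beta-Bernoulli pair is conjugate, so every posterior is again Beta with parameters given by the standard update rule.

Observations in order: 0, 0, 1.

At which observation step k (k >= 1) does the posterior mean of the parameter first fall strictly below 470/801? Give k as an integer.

k = 2

obs 1: x=0 → posterior Beta(11/2, 17/5)
obs 2: x=0 → posterior Beta(11/2, 22/5)
obs 3: x=1 → posterior Beta(13/2, 22/5)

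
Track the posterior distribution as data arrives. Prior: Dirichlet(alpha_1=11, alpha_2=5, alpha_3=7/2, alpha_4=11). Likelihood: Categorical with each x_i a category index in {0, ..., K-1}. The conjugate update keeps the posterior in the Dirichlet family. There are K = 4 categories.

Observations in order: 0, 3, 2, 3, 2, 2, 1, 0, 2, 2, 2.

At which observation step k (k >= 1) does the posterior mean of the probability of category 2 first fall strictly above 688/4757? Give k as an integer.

k = 5

obs 1: x=0 → posterior Dirichlet(12, 5, 7/2, 11)
obs 2: x=3 → posterior Dirichlet(12, 5, 7/2, 12)
obs 3: x=2 → posterior Dirichlet(12, 5, 9/2, 12)
obs 4: x=3 → posterior Dirichlet(12, 5, 9/2, 13)
obs 5: x=2 → posterior Dirichlet(12, 5, 11/2, 13)
obs 6: x=2 → posterior Dirichlet(12, 5, 13/2, 13)
obs 7: x=1 → posterior Dirichlet(12, 6, 13/2, 13)
obs 8: x=0 → posterior Dirichlet(13, 6, 13/2, 13)
obs 9: x=2 → posterior Dirichlet(13, 6, 15/2, 13)
obs 10: x=2 → posterior Dirichlet(13, 6, 17/2, 13)
obs 11: x=2 → posterior Dirichlet(13, 6, 19/2, 13)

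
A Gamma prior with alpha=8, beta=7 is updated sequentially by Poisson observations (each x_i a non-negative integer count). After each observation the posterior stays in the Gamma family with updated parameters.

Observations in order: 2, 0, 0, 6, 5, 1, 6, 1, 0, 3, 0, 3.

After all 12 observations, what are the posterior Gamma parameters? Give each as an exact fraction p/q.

obs 1: x=2 → posterior Gamma(10, 8)
obs 2: x=0 → posterior Gamma(10, 9)
obs 3: x=0 → posterior Gamma(10, 10)
obs 4: x=6 → posterior Gamma(16, 11)
obs 5: x=5 → posterior Gamma(21, 12)
obs 6: x=1 → posterior Gamma(22, 13)
obs 7: x=6 → posterior Gamma(28, 14)
obs 8: x=1 → posterior Gamma(29, 15)
obs 9: x=0 → posterior Gamma(29, 16)
obs 10: x=3 → posterior Gamma(32, 17)
obs 11: x=0 → posterior Gamma(32, 18)
obs 12: x=3 → posterior Gamma(35, 19)

alpha=35, beta=19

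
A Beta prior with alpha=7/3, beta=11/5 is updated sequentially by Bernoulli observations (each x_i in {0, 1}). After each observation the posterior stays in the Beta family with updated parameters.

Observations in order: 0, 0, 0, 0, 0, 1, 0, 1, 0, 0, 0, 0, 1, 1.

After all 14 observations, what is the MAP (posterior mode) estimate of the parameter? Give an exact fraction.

10/31

obs 1: x=0 → posterior Beta(7/3, 16/5)
obs 2: x=0 → posterior Beta(7/3, 21/5)
obs 3: x=0 → posterior Beta(7/3, 26/5)
obs 4: x=0 → posterior Beta(7/3, 31/5)
obs 5: x=0 → posterior Beta(7/3, 36/5)
obs 6: x=1 → posterior Beta(10/3, 36/5)
obs 7: x=0 → posterior Beta(10/3, 41/5)
obs 8: x=1 → posterior Beta(13/3, 41/5)
obs 9: x=0 → posterior Beta(13/3, 46/5)
obs 10: x=0 → posterior Beta(13/3, 51/5)
obs 11: x=0 → posterior Beta(13/3, 56/5)
obs 12: x=0 → posterior Beta(13/3, 61/5)
obs 13: x=1 → posterior Beta(16/3, 61/5)
obs 14: x=1 → posterior Beta(19/3, 61/5)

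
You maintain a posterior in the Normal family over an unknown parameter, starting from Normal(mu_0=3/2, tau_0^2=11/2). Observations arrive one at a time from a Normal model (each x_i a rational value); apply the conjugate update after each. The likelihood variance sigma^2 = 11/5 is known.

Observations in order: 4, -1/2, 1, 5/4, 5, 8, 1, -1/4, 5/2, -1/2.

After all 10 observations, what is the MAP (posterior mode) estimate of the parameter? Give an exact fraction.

17/8

obs 1: x=4 → posterior Normal(23/7, 11/7)
obs 2: x=-1/2 → posterior Normal(41/24, 11/12)
obs 3: x=1 → posterior Normal(3/2, 11/17)
obs 4: x=5/4 → posterior Normal(127/88, 1/2)
obs 5: x=5 → posterior Normal(227/108, 11/27)
obs 6: x=8 → posterior Normal(387/128, 11/32)
obs 7: x=1 → posterior Normal(11/4, 11/37)
obs 8: x=-1/4 → posterior Normal(67/28, 11/42)
obs 9: x=5/2 → posterior Normal(113/47, 11/47)
obs 10: x=-1/2 → posterior Normal(17/8, 11/52)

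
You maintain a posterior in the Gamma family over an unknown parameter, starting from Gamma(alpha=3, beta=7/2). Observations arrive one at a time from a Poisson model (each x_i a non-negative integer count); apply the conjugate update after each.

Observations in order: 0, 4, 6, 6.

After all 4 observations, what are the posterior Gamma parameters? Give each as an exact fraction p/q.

alpha=19, beta=15/2

obs 1: x=0 → posterior Gamma(3, 9/2)
obs 2: x=4 → posterior Gamma(7, 11/2)
obs 3: x=6 → posterior Gamma(13, 13/2)
obs 4: x=6 → posterior Gamma(19, 15/2)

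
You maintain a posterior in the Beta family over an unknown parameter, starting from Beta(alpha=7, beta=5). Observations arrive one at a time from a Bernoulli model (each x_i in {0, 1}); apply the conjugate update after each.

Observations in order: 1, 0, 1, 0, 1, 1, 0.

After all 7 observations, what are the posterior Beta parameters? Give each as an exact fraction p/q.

alpha=11, beta=8

obs 1: x=1 → posterior Beta(8, 5)
obs 2: x=0 → posterior Beta(8, 6)
obs 3: x=1 → posterior Beta(9, 6)
obs 4: x=0 → posterior Beta(9, 7)
obs 5: x=1 → posterior Beta(10, 7)
obs 6: x=1 → posterior Beta(11, 7)
obs 7: x=0 → posterior Beta(11, 8)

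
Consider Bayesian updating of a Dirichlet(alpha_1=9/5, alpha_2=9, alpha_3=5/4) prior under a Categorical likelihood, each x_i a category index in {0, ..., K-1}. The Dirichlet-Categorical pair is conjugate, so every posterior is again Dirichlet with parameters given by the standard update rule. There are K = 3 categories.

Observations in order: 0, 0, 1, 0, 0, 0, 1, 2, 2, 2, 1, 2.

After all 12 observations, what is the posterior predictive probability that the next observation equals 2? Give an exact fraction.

obs 1: x=0 → posterior Dirichlet(14/5, 9, 5/4)
obs 2: x=0 → posterior Dirichlet(19/5, 9, 5/4)
obs 3: x=1 → posterior Dirichlet(19/5, 10, 5/4)
obs 4: x=0 → posterior Dirichlet(24/5, 10, 5/4)
obs 5: x=0 → posterior Dirichlet(29/5, 10, 5/4)
obs 6: x=0 → posterior Dirichlet(34/5, 10, 5/4)
obs 7: x=1 → posterior Dirichlet(34/5, 11, 5/4)
obs 8: x=2 → posterior Dirichlet(34/5, 11, 9/4)
obs 9: x=2 → posterior Dirichlet(34/5, 11, 13/4)
obs 10: x=2 → posterior Dirichlet(34/5, 11, 17/4)
obs 11: x=1 → posterior Dirichlet(34/5, 12, 17/4)
obs 12: x=2 → posterior Dirichlet(34/5, 12, 21/4)

105/481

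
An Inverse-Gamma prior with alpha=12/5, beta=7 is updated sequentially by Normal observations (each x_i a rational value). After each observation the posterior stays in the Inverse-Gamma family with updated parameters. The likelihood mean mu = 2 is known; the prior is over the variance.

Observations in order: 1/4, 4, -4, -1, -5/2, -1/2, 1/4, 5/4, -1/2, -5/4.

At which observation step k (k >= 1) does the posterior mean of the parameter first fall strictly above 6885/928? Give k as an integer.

obs 1: x=1/4 → posterior Inverse-Gamma(29/10, 273/32)
obs 2: x=4 → posterior Inverse-Gamma(17/5, 337/32)
obs 3: x=-4 → posterior Inverse-Gamma(39/10, 913/32)
obs 4: x=-1 → posterior Inverse-Gamma(22/5, 1057/32)
obs 5: x=-5/2 → posterior Inverse-Gamma(49/10, 1381/32)
obs 6: x=-1/2 → posterior Inverse-Gamma(27/5, 1481/32)
obs 7: x=1/4 → posterior Inverse-Gamma(59/10, 765/16)
obs 8: x=5/4 → posterior Inverse-Gamma(32/5, 1539/32)
obs 9: x=-1/2 → posterior Inverse-Gamma(69/10, 1639/32)
obs 10: x=-5/4 → posterior Inverse-Gamma(37/5, 113/2)

k = 3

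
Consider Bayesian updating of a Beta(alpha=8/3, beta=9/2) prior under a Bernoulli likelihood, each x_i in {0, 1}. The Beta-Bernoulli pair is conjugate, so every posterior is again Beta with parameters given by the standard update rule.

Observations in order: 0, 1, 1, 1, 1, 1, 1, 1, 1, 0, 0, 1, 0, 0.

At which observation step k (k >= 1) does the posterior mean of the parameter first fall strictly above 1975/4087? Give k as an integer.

obs 1: x=0 → posterior Beta(8/3, 11/2)
obs 2: x=1 → posterior Beta(11/3, 11/2)
obs 3: x=1 → posterior Beta(14/3, 11/2)
obs 4: x=1 → posterior Beta(17/3, 11/2)
obs 5: x=1 → posterior Beta(20/3, 11/2)
obs 6: x=1 → posterior Beta(23/3, 11/2)
obs 7: x=1 → posterior Beta(26/3, 11/2)
obs 8: x=1 → posterior Beta(29/3, 11/2)
obs 9: x=1 → posterior Beta(32/3, 11/2)
obs 10: x=0 → posterior Beta(32/3, 13/2)
obs 11: x=0 → posterior Beta(32/3, 15/2)
obs 12: x=1 → posterior Beta(35/3, 15/2)
obs 13: x=0 → posterior Beta(35/3, 17/2)
obs 14: x=0 → posterior Beta(35/3, 19/2)

k = 4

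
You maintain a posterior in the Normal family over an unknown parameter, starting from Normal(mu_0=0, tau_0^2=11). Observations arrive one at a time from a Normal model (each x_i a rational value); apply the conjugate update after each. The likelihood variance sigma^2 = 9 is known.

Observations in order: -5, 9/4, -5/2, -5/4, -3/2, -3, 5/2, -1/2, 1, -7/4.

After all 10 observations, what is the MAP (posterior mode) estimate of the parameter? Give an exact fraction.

-429/476

obs 1: x=-5 → posterior Normal(-11/4, 99/20)
obs 2: x=9/4 → posterior Normal(-121/124, 99/31)
obs 3: x=-5/2 → posterior Normal(-11/8, 33/14)
obs 4: x=-5/4 → posterior Normal(-143/106, 99/53)
obs 5: x=-3/2 → posterior Normal(-11/8, 99/64)
obs 6: x=-3 → posterior Normal(-121/75, 33/25)
obs 7: x=5/2 → posterior Normal(-187/172, 99/86)
obs 8: x=-1/2 → posterior Normal(-99/97, 99/97)
obs 9: x=1 → posterior Normal(-22/27, 11/12)
obs 10: x=-7/4 → posterior Normal(-429/476, 99/119)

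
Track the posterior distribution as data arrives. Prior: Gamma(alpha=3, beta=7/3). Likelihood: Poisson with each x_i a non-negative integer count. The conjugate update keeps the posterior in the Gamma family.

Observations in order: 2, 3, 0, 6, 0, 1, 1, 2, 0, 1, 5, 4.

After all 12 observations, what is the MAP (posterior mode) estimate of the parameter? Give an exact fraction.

obs 1: x=2 → posterior Gamma(5, 10/3)
obs 2: x=3 → posterior Gamma(8, 13/3)
obs 3: x=0 → posterior Gamma(8, 16/3)
obs 4: x=6 → posterior Gamma(14, 19/3)
obs 5: x=0 → posterior Gamma(14, 22/3)
obs 6: x=1 → posterior Gamma(15, 25/3)
obs 7: x=1 → posterior Gamma(16, 28/3)
obs 8: x=2 → posterior Gamma(18, 31/3)
obs 9: x=0 → posterior Gamma(18, 34/3)
obs 10: x=1 → posterior Gamma(19, 37/3)
obs 11: x=5 → posterior Gamma(24, 40/3)
obs 12: x=4 → posterior Gamma(28, 43/3)

81/43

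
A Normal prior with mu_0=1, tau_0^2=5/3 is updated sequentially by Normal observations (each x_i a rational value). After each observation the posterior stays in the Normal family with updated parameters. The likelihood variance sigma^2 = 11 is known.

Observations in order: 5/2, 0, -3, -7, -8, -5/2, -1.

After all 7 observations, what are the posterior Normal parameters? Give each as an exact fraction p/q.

obs 1: x=5/2 → posterior Normal(91/76, 55/38)
obs 2: x=0 → posterior Normal(91/86, 55/43)
obs 3: x=-3 → posterior Normal(61/96, 55/48)
obs 4: x=-7 → posterior Normal(-9/106, 55/53)
obs 5: x=-8 → posterior Normal(-89/116, 55/58)
obs 6: x=-5/2 → posterior Normal(-19/21, 55/63)
obs 7: x=-1 → posterior Normal(-31/34, 55/68)

mu_0=-31/34, tau_0^2=55/68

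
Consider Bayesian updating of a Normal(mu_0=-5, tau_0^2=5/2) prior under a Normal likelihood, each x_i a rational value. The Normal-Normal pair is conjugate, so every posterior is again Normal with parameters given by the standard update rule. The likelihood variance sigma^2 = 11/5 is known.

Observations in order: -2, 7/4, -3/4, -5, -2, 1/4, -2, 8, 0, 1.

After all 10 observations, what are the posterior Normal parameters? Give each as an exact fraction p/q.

mu_0=-515/1088, tau_0^2=55/272

obs 1: x=-2 → posterior Normal(-160/47, 55/47)
obs 2: x=7/4 → posterior Normal(-155/96, 55/72)
obs 3: x=-3/4 → posterior Normal(-135/97, 55/97)
obs 4: x=-5 → posterior Normal(-130/61, 55/122)
obs 5: x=-2 → posterior Normal(-310/147, 55/147)
obs 6: x=1/4 → posterior Normal(-1215/688, 55/172)
obs 7: x=-2 → posterior Normal(-1415/788, 55/197)
obs 8: x=8 → posterior Normal(-205/296, 55/222)
obs 9: x=0 → posterior Normal(-615/988, 55/247)
obs 10: x=1 → posterior Normal(-515/1088, 55/272)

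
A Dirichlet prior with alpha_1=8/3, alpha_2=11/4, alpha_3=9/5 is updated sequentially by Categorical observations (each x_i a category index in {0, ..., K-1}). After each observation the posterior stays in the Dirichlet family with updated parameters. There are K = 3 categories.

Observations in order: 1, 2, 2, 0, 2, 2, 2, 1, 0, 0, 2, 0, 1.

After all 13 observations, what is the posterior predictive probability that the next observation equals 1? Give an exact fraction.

345/1213

obs 1: x=1 → posterior Dirichlet(8/3, 15/4, 9/5)
obs 2: x=2 → posterior Dirichlet(8/3, 15/4, 14/5)
obs 3: x=2 → posterior Dirichlet(8/3, 15/4, 19/5)
obs 4: x=0 → posterior Dirichlet(11/3, 15/4, 19/5)
obs 5: x=2 → posterior Dirichlet(11/3, 15/4, 24/5)
obs 6: x=2 → posterior Dirichlet(11/3, 15/4, 29/5)
obs 7: x=2 → posterior Dirichlet(11/3, 15/4, 34/5)
obs 8: x=1 → posterior Dirichlet(11/3, 19/4, 34/5)
obs 9: x=0 → posterior Dirichlet(14/3, 19/4, 34/5)
obs 10: x=0 → posterior Dirichlet(17/3, 19/4, 34/5)
obs 11: x=2 → posterior Dirichlet(17/3, 19/4, 39/5)
obs 12: x=0 → posterior Dirichlet(20/3, 19/4, 39/5)
obs 13: x=1 → posterior Dirichlet(20/3, 23/4, 39/5)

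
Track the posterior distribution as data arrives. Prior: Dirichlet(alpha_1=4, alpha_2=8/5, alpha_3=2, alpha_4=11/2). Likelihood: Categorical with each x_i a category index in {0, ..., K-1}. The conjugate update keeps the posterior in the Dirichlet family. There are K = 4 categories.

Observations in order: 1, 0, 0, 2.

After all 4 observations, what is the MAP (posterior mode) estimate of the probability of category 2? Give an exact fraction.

obs 1: x=1 → posterior Dirichlet(4, 13/5, 2, 11/2)
obs 2: x=0 → posterior Dirichlet(5, 13/5, 2, 11/2)
obs 3: x=0 → posterior Dirichlet(6, 13/5, 2, 11/2)
obs 4: x=2 → posterior Dirichlet(6, 13/5, 3, 11/2)

20/131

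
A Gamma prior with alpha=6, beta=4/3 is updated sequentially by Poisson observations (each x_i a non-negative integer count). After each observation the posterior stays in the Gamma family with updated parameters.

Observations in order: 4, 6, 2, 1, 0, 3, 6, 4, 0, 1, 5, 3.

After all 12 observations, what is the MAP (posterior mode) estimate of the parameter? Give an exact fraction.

3

obs 1: x=4 → posterior Gamma(10, 7/3)
obs 2: x=6 → posterior Gamma(16, 10/3)
obs 3: x=2 → posterior Gamma(18, 13/3)
obs 4: x=1 → posterior Gamma(19, 16/3)
obs 5: x=0 → posterior Gamma(19, 19/3)
obs 6: x=3 → posterior Gamma(22, 22/3)
obs 7: x=6 → posterior Gamma(28, 25/3)
obs 8: x=4 → posterior Gamma(32, 28/3)
obs 9: x=0 → posterior Gamma(32, 31/3)
obs 10: x=1 → posterior Gamma(33, 34/3)
obs 11: x=5 → posterior Gamma(38, 37/3)
obs 12: x=3 → posterior Gamma(41, 40/3)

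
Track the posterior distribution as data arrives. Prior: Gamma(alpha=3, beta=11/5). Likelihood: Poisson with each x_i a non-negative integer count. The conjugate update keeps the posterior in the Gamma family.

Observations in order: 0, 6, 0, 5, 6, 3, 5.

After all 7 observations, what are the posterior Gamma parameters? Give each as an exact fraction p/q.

obs 1: x=0 → posterior Gamma(3, 16/5)
obs 2: x=6 → posterior Gamma(9, 21/5)
obs 3: x=0 → posterior Gamma(9, 26/5)
obs 4: x=5 → posterior Gamma(14, 31/5)
obs 5: x=6 → posterior Gamma(20, 36/5)
obs 6: x=3 → posterior Gamma(23, 41/5)
obs 7: x=5 → posterior Gamma(28, 46/5)

alpha=28, beta=46/5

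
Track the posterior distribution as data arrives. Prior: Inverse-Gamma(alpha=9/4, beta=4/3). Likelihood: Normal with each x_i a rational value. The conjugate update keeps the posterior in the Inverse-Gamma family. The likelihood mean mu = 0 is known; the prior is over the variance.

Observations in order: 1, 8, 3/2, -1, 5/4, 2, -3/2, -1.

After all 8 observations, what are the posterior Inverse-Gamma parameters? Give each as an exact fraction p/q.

alpha=25/4, beta=3827/96

obs 1: x=1 → posterior Inverse-Gamma(11/4, 11/6)
obs 2: x=8 → posterior Inverse-Gamma(13/4, 203/6)
obs 3: x=3/2 → posterior Inverse-Gamma(15/4, 839/24)
obs 4: x=-1 → posterior Inverse-Gamma(17/4, 851/24)
obs 5: x=5/4 → posterior Inverse-Gamma(19/4, 3479/96)
obs 6: x=2 → posterior Inverse-Gamma(21/4, 3671/96)
obs 7: x=-3/2 → posterior Inverse-Gamma(23/4, 3779/96)
obs 8: x=-1 → posterior Inverse-Gamma(25/4, 3827/96)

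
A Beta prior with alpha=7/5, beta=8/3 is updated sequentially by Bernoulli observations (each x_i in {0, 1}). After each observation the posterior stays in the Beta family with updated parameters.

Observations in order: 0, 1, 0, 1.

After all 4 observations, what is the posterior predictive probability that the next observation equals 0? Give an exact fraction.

70/121

obs 1: x=0 → posterior Beta(7/5, 11/3)
obs 2: x=1 → posterior Beta(12/5, 11/3)
obs 3: x=0 → posterior Beta(12/5, 14/3)
obs 4: x=1 → posterior Beta(17/5, 14/3)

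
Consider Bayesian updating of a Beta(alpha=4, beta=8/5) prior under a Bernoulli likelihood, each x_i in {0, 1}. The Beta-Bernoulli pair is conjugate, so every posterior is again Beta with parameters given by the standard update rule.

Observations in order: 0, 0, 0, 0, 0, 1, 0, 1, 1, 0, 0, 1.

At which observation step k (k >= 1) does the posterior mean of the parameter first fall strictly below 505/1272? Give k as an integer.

obs 1: x=0 → posterior Beta(4, 13/5)
obs 2: x=0 → posterior Beta(4, 18/5)
obs 3: x=0 → posterior Beta(4, 23/5)
obs 4: x=0 → posterior Beta(4, 28/5)
obs 5: x=0 → posterior Beta(4, 33/5)
obs 6: x=1 → posterior Beta(5, 33/5)
obs 7: x=0 → posterior Beta(5, 38/5)
obs 8: x=1 → posterior Beta(6, 38/5)
obs 9: x=1 → posterior Beta(7, 38/5)
obs 10: x=0 → posterior Beta(7, 43/5)
obs 11: x=0 → posterior Beta(7, 48/5)
obs 12: x=1 → posterior Beta(8, 48/5)

k = 5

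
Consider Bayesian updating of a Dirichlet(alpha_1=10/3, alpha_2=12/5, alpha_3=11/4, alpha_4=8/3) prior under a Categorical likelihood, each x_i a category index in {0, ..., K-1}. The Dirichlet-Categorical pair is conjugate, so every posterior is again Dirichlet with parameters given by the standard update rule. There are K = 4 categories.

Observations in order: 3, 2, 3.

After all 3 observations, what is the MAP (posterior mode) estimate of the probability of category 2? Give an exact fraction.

obs 1: x=3 → posterior Dirichlet(10/3, 12/5, 11/4, 11/3)
obs 2: x=2 → posterior Dirichlet(10/3, 12/5, 15/4, 11/3)
obs 3: x=3 → posterior Dirichlet(10/3, 12/5, 15/4, 14/3)

55/203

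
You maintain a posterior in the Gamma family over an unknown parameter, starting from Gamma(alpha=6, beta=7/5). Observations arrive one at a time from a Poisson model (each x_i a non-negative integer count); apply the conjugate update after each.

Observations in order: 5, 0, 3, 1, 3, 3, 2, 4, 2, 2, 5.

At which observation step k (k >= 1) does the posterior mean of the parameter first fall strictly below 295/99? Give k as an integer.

k = 4

obs 1: x=5 → posterior Gamma(11, 12/5)
obs 2: x=0 → posterior Gamma(11, 17/5)
obs 3: x=3 → posterior Gamma(14, 22/5)
obs 4: x=1 → posterior Gamma(15, 27/5)
obs 5: x=3 → posterior Gamma(18, 32/5)
obs 6: x=3 → posterior Gamma(21, 37/5)
obs 7: x=2 → posterior Gamma(23, 42/5)
obs 8: x=4 → posterior Gamma(27, 47/5)
obs 9: x=2 → posterior Gamma(29, 52/5)
obs 10: x=2 → posterior Gamma(31, 57/5)
obs 11: x=5 → posterior Gamma(36, 62/5)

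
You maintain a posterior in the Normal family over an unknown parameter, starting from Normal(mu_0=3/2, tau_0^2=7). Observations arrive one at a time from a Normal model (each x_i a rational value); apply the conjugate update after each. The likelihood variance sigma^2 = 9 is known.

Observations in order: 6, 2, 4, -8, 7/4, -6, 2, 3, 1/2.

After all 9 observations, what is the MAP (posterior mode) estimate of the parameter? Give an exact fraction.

67/96

obs 1: x=6 → posterior Normal(111/32, 63/16)
obs 2: x=2 → posterior Normal(139/46, 63/23)
obs 3: x=4 → posterior Normal(13/4, 21/10)
obs 4: x=-8 → posterior Normal(83/74, 63/37)
obs 5: x=7/4 → posterior Normal(215/176, 63/44)
obs 6: x=-6 → posterior Normal(47/204, 21/17)
obs 7: x=2 → posterior Normal(103/232, 63/58)
obs 8: x=3 → posterior Normal(187/260, 63/65)
obs 9: x=1/2 → posterior Normal(67/96, 7/8)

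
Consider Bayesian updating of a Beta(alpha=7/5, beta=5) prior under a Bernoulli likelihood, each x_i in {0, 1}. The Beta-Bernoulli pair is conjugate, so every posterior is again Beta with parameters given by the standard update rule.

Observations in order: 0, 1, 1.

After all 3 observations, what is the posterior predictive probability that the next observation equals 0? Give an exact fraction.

30/47

obs 1: x=0 → posterior Beta(7/5, 6)
obs 2: x=1 → posterior Beta(12/5, 6)
obs 3: x=1 → posterior Beta(17/5, 6)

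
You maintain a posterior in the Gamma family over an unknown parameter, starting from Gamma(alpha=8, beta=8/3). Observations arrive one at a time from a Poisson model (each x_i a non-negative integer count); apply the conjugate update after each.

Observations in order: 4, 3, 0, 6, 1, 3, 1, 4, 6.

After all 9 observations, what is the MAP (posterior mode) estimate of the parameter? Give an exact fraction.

obs 1: x=4 → posterior Gamma(12, 11/3)
obs 2: x=3 → posterior Gamma(15, 14/3)
obs 3: x=0 → posterior Gamma(15, 17/3)
obs 4: x=6 → posterior Gamma(21, 20/3)
obs 5: x=1 → posterior Gamma(22, 23/3)
obs 6: x=3 → posterior Gamma(25, 26/3)
obs 7: x=1 → posterior Gamma(26, 29/3)
obs 8: x=4 → posterior Gamma(30, 32/3)
obs 9: x=6 → posterior Gamma(36, 35/3)

3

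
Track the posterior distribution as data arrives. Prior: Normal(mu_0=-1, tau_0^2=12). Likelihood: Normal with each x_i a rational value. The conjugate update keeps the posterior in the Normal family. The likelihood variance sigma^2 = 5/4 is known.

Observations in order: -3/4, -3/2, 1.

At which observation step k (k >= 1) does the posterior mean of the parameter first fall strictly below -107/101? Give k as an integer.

k = 2

obs 1: x=-3/4 → posterior Normal(-41/53, 60/53)
obs 2: x=-3/2 → posterior Normal(-113/101, 60/101)
obs 3: x=1 → posterior Normal(-65/149, 60/149)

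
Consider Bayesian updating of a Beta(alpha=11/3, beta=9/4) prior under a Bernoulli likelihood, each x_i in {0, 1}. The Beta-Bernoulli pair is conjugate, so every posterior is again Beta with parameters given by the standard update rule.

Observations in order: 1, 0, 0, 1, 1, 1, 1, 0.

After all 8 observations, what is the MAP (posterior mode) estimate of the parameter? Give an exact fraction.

92/143

obs 1: x=1 → posterior Beta(14/3, 9/4)
obs 2: x=0 → posterior Beta(14/3, 13/4)
obs 3: x=0 → posterior Beta(14/3, 17/4)
obs 4: x=1 → posterior Beta(17/3, 17/4)
obs 5: x=1 → posterior Beta(20/3, 17/4)
obs 6: x=1 → posterior Beta(23/3, 17/4)
obs 7: x=1 → posterior Beta(26/3, 17/4)
obs 8: x=0 → posterior Beta(26/3, 21/4)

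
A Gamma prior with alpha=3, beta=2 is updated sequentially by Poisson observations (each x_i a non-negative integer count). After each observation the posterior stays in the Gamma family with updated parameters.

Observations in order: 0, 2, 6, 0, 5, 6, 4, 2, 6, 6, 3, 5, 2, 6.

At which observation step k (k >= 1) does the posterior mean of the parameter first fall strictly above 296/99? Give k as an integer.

obs 1: x=0 → posterior Gamma(3, 3)
obs 2: x=2 → posterior Gamma(5, 4)
obs 3: x=6 → posterior Gamma(11, 5)
obs 4: x=0 → posterior Gamma(11, 6)
obs 5: x=5 → posterior Gamma(16, 7)
obs 6: x=6 → posterior Gamma(22, 8)
obs 7: x=4 → posterior Gamma(26, 9)
obs 8: x=2 → posterior Gamma(28, 10)
obs 9: x=6 → posterior Gamma(34, 11)
obs 10: x=6 → posterior Gamma(40, 12)
obs 11: x=3 → posterior Gamma(43, 13)
obs 12: x=5 → posterior Gamma(48, 14)
obs 13: x=2 → posterior Gamma(50, 15)
obs 14: x=6 → posterior Gamma(56, 16)

k = 9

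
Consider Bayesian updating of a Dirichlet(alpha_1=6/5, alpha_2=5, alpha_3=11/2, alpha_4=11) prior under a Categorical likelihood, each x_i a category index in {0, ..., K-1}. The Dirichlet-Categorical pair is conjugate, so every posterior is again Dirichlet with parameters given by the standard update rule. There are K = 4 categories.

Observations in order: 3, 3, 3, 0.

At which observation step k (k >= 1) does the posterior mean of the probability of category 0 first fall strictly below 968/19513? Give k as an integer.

k = 2

obs 1: x=3 → posterior Dirichlet(6/5, 5, 11/2, 12)
obs 2: x=3 → posterior Dirichlet(6/5, 5, 11/2, 13)
obs 3: x=3 → posterior Dirichlet(6/5, 5, 11/2, 14)
obs 4: x=0 → posterior Dirichlet(11/5, 5, 11/2, 14)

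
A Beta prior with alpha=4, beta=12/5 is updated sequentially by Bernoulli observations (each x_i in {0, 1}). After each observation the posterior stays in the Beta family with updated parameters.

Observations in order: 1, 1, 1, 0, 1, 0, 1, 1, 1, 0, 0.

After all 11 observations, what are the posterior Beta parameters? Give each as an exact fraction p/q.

obs 1: x=1 → posterior Beta(5, 12/5)
obs 2: x=1 → posterior Beta(6, 12/5)
obs 3: x=1 → posterior Beta(7, 12/5)
obs 4: x=0 → posterior Beta(7, 17/5)
obs 5: x=1 → posterior Beta(8, 17/5)
obs 6: x=0 → posterior Beta(8, 22/5)
obs 7: x=1 → posterior Beta(9, 22/5)
obs 8: x=1 → posterior Beta(10, 22/5)
obs 9: x=1 → posterior Beta(11, 22/5)
obs 10: x=0 → posterior Beta(11, 27/5)
obs 11: x=0 → posterior Beta(11, 32/5)

alpha=11, beta=32/5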